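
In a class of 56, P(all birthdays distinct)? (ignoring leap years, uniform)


P(all different) = Π(365-i)/365 for i=0..55
= (365/365)×(364/365)×...×(310/365)
= 0.011668

P ≈ 0.0117 ≈ 1.17%


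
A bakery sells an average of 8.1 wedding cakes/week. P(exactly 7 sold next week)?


Poisson(λ=8.1): P(X=7) = e^(-λ)×λ^k/k!
= e^(-8.1) × 8.1^7 / 7!
≈ 0.0003035391381 × 2287679.2455 / 5040 ≈ 0.137778

P(X=7) ≈ 0.137778 ≈ 13.78%


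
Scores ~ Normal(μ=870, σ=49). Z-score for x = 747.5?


z = (x - μ)/σ = (747.5 - 870)/49 = -2.5

z = -2.5


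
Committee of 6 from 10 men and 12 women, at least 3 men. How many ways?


Count by #men:
  3M,3W: C(10,3)×C(12,3)=26400
  4M,2W: C(10,4)×C(12,2)=13860
  5M,1W: C(10,5)×C(12,1)=3024
  6M,0W: C(10,6)×C(12,0)=210
Total = 43494

43494


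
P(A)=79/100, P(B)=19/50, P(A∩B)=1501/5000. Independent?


P(A)×P(B) = 1501/5000
P(A∩B) = 1501/5000
Equal ✓ → Independent

Yes, independent


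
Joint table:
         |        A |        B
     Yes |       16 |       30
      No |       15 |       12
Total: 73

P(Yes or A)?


P(Yes∨A) = P(Yes) + P(A) - P(Yes∧A)
= (46 + 31 - 16)/73 = 61/73

P = 61/73 ≈ 83.56%


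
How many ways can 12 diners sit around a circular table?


Circular arrangements of 12 distinct objects: fix one position to break rotational symmetry.
(n-1)! = 11! = 39916800

39916800


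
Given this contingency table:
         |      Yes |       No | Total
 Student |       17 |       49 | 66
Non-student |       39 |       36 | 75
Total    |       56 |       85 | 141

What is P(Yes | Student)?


P(Yes | Student) = 17/(17+49) = 17/66

P(Yes|Student) = 17/66 ≈ 25.76%


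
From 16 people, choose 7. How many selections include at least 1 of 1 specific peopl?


Complement: C(16,7) - C(15,7) = 11440 - 6435 = 5005

5005


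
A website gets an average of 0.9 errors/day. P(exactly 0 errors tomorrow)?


Poisson(λ=0.9): P(X=0) = e^(-λ)×λ^k/k!
= e^(-0.9) × 0.9^0 / 0!
≈ 0.4065696597 × 1 / 1 ≈ 0.406570

P(X=0) ≈ 0.406570 ≈ 40.66%


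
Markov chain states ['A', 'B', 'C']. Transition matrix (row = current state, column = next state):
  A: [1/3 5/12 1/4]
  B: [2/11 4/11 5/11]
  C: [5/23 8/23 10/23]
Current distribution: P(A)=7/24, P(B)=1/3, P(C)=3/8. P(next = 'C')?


P(next=C) = Σᵢ P(now=i)×P(i→C)
= 7/24×1/4 + 1/3×5/11 + 3/8×10/23
= 7/96 + 5/33 + 15/92 = 3137/8096

P = 3137/8096 ≈ 0.3875


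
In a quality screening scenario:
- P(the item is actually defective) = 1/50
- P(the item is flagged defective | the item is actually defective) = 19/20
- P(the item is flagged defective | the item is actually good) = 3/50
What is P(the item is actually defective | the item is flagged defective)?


Using Bayes' theorem:
P(A|B) = P(B|A)·P(A) / P(B)

P(the item is flagged defective) = 19/20 × 1/50 + 3/50 × 49/50
= 19/1000 + 147/2500 = 389/5000

P(the item is actually defective|the item is flagged defective) = (19/1000) / (389/5000) = 95/389

P(the item is actually defective|the item is flagged defective) = 95/389 ≈ 24.42%


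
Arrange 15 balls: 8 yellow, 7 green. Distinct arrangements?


15!/(8!×7!) = 6435

6435


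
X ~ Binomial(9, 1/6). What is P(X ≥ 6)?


P(X ≥ 6) = Σ P(X=i) for i=6..9
P(X=6) = 875/839808
P(X=7) = 25/279936
P(X=8) = 5/1119744
P(X=9) = 1/10077696
Sum = 5723/5038848

P(X ≥ 6) = 5723/5038848 ≈ 0.11%


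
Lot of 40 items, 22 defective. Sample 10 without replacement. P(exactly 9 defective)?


Hypergeometric: C(22,9)×C(18,1)/C(40,10)
= 497420×18/847660528 = 315/29822

P(X=9) = 315/29822 ≈ 1.06%


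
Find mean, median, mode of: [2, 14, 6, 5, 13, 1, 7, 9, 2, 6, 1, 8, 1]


Sorted: [1, 1, 1, 2, 2, 5, 6, 6, 7, 8, 9, 13, 14]
Mean = 75/13
Median = 6
Freq: {2: 2, 14: 1, 6: 2, 5: 1, 13: 1, 1: 3, 7: 1, 9: 1, 8: 1}
Mode: [1]

Mean=75/13, Median=6, Mode=1


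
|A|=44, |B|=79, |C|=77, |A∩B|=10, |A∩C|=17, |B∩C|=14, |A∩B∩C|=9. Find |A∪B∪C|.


|A∪B∪C| = 44+79+77-10-17-14+9 = 168

|A∪B∪C| = 168


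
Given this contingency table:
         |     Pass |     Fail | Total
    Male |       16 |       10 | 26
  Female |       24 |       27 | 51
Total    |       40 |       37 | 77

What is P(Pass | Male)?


P(Pass | Male) = 16/(16+10) = 16/26 = 8/13

P(Pass|Male) = 8/13 ≈ 61.54%


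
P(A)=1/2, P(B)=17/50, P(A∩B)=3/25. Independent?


P(A)×P(B) = 17/100
P(A∩B) = 3/25
Not equal → NOT independent

No, not independent


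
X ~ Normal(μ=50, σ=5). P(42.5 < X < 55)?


z₁=(42.5-50)/5=-1.5, z₂=(55-50)/5=1.0
P = Φ(1.0) - Φ(-1.5) = 0.841345 - 0.066807 = 0.774538 ≈ 0.7745

P(42.5 < X < 55) ≈ 0.7745


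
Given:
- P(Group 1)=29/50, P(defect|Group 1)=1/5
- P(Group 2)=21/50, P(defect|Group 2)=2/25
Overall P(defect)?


P(B) = Σ P(B|Aᵢ)×P(Aᵢ)
  1/5×29/50 = 29/250
  2/25×21/50 = 21/625
Sum = 187/1250

P(defect) = 187/1250 ≈ 14.96%


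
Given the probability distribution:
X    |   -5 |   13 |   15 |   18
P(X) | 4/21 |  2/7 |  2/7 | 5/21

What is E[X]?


E[X] = Σ x·P(X=x)
= (-5)×(4/21) + (13)×(2/7) + (15)×(2/7) + (18)×(5/21)
= 34/3

E[X] = 34/3


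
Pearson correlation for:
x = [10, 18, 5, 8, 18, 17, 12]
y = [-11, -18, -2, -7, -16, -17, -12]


n=7, Σx=88, Σy=-83, Σxy=-1221, Σx²=1270, Σy²=1187
r = (7×(-1221) - 88×(-83))/√((7×1270 - 88²)(7×1187 - (-83)²))
= -1243/√(1146×1420) = -1243/√1627320 ≈ -1243/1275.6645 ≈ -0.9744

r ≈ -0.9744


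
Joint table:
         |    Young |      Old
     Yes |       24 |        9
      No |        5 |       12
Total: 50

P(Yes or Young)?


P(Yes∨Young) = P(Yes) + P(Young) - P(Yes∧Young)
= (33 + 29 - 24)/50 = 38/50 = 19/25

P = 19/25 ≈ 76.00%


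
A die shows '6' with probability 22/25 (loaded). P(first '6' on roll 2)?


Geometric: P(X=2) = (1-p)^(k-1)×p = (3/25)^1×22/25 = 66/625

P(X=2) = 66/625 ≈ 10.56%


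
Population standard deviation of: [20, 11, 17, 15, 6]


Mean = 69/5
  (20-69/5)²=961/25
  (11-69/5)²=196/25
  (17-69/5)²=256/25
  (15-69/5)²=36/25
  (6-69/5)²=1521/25
Σ(x-μ)² = 594/5
σ² = (594/5)/5 = 594/25

σ = √(594/25) ≈ 4.8744


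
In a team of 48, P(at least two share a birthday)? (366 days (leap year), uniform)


P(all different) = Π(366-i)/366 for i=0..47
= 0.039768
P(match) = 1 - 0.039768 = 0.960232

P ≈ 0.9602 ≈ 96.02%


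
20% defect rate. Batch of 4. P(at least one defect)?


P(all good) = (4/5)^4 = 256/625
P(≥1 defect) = 369/625

P = 369/625 ≈ 59.04%


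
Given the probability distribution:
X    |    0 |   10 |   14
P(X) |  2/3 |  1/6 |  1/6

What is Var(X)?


E[X] = 4
E[X²] = 148/3
Var(X) = E[X²] - (E[X])² = 148/3 - 16 = 100/3

Var(X) = 100/3 ≈ 33.3333


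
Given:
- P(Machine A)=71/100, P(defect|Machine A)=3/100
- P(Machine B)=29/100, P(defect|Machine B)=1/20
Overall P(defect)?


P(B) = Σ P(B|Aᵢ)×P(Aᵢ)
  3/100×71/100 = 213/10000
  1/20×29/100 = 29/2000
Sum = 179/5000

P(defect) = 179/5000 ≈ 3.58%


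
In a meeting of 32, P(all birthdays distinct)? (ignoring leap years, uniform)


P(all different) = Π(365-i)/365 for i=0..31
= (365/365)×(364/365)×...×(334/365)
= 0.246652

P ≈ 0.2467 ≈ 24.67%


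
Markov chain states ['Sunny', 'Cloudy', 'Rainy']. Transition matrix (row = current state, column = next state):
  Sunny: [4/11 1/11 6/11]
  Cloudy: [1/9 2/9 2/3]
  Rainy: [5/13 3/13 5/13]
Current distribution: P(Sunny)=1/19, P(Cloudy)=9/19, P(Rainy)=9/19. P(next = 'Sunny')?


P(next=Sunny) = Σᵢ P(now=i)×P(i→Sunny)
= 1/19×4/11 + 9/19×1/9 + 9/19×5/13
= 4/209 + 1/19 + 45/247 = 690/2717

P = 690/2717 ≈ 0.2540


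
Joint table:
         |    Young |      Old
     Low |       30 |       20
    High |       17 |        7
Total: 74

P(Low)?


P(Low) = (30+20)/74 = 50/74 = 25/37

P(Low) = 25/37 ≈ 67.57%


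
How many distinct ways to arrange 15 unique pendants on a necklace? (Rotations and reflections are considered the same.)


Free circular arrangements: rotations and reflections both identified.
(n-1)!/2 = 14!/2 = 87178291200/2 = 43589145600

43589145600


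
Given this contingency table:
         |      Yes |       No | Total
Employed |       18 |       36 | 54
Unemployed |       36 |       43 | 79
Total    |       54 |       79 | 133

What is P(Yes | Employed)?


P(Yes | Employed) = 18/(18+36) = 18/54 = 1/3

P(Yes|Employed) = 1/3 ≈ 33.33%


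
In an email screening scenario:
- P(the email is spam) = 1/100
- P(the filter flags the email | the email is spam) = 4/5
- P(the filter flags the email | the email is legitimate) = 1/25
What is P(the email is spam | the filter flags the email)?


Using Bayes' theorem:
P(A|B) = P(B|A)·P(A) / P(B)

P(the filter flags the email) = 4/5 × 1/100 + 1/25 × 99/100
= 1/125 + 99/2500 = 119/2500

P(the email is spam|the filter flags the email) = (1/125) / (119/2500) = 20/119

P(the email is spam|the filter flags the email) = 20/119 ≈ 16.81%


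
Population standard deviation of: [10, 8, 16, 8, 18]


Mean = 60/5 = 12
  (10-12)²=4
  (8-12)²=16
  (16-12)²=16
  (8-12)²=16
  (18-12)²=36
Σ(x-μ)² = 88
σ² = 88/5

σ = √(88/5) ≈ 4.1952


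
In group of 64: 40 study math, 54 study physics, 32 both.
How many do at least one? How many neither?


|A∪B| = 40+54-32 = 62
Neither = 64-62 = 2

At least one: 62; Neither: 2


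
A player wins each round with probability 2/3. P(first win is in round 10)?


Geometric: P(X=10) = (1-p)^(k-1)×p = (1/3)^9×2/3 = 2/59049

P(X=10) = 2/59049 ≈ 0.00%


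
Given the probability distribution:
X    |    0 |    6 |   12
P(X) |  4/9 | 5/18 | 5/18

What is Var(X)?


E[X] = 5
E[X²] = 50
Var(X) = E[X²] - (E[X])² = 50 - 25 = 25

Var(X) = 25 ≈ 25.0000


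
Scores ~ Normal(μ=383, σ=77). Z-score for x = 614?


z = (x - μ)/σ = (614 - 383)/77 = 3.0

z = 3.0


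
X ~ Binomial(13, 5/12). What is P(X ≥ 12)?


P(X ≥ 12) = Σ P(X=i) for i=12..13
P(X=12) = 22216796875/106993205379072
P(X=13) = 1220703125/106993205379072
Sum = 244140625/1114512556032

P(X ≥ 12) = 244140625/1114512556032 ≈ 0.02%


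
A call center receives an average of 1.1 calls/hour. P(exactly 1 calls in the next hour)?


Poisson(λ=1.1): P(X=1) = e^(-λ)×λ^k/k!
= e^(-1.1) × 1.1^1 / 1!
≈ 0.3328710837 × 1.1 / 1 ≈ 0.366158

P(X=1) ≈ 0.366158 ≈ 36.62%


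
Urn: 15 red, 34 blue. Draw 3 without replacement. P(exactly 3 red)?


Hypergeometric: C(15,3)×C(34,0)/C(49,3)
= 455×1/18424 = 65/2632

P(X=3) = 65/2632 ≈ 2.47%


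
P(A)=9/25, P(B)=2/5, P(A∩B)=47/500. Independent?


P(A)×P(B) = 18/125
P(A∩B) = 47/500
Not equal → NOT independent

No, not independent


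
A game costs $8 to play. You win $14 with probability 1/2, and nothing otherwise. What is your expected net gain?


E[gain] = (14-8)×1/2 + (-8)×1/2
= 3 - 4 = -1

Expected net gain = $-1 ≈ $-1.00


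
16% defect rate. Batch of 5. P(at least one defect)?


P(all good) = (21/25)^5 = 4084101/9765625
P(≥1 defect) = 5681524/9765625

P = 5681524/9765625 ≈ 58.18%


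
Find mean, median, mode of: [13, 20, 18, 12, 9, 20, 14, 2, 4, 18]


Sorted: [2, 4, 9, 12, 13, 14, 18, 18, 20, 20]
Mean = 130/10 = 13
Median = 27/2
Freq: {13: 1, 20: 2, 18: 2, 12: 1, 9: 1, 14: 1, 2: 1, 4: 1}
Mode: [18, 20]

Mean=13, Median=27/2, Mode=[18, 20]


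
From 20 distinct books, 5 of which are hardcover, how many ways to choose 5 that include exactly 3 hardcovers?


Choose 3 of the 5 hardcovers and 2 of the other 15 books:
C(5,3)×C(15,2) = 10×105 = 1050

1050


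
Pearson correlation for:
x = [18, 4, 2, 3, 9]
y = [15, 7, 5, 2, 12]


n=5, Σx=36, Σy=41, Σxy=422, Σx²=434, Σy²=447
r = (5×422 - 36×41)/√((5×434 - 36²)(5×447 - 41²))
= 634/√(874×554) = 634/√484196 ≈ 634/695.8419 ≈ 0.9111

r ≈ 0.9111


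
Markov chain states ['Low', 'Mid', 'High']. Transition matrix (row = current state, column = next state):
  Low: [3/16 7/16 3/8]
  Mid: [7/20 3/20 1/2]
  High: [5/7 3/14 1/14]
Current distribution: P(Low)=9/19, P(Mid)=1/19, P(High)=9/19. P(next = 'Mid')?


P(next=Mid) = Σᵢ P(now=i)×P(i→Mid)
= 9/19×7/16 + 1/19×3/20 + 9/19×3/14
= 63/304 + 3/380 + 27/266 = 3369/10640

P = 3369/10640 ≈ 0.3166


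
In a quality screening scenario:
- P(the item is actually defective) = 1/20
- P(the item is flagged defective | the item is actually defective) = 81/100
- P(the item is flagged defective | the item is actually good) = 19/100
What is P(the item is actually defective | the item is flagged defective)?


Using Bayes' theorem:
P(A|B) = P(B|A)·P(A) / P(B)

P(the item is flagged defective) = 81/100 × 1/20 + 19/100 × 19/20
= 81/2000 + 361/2000 = 221/1000

P(the item is actually defective|the item is flagged defective) = (81/2000) / (221/1000) = 81/442

P(the item is actually defective|the item is flagged defective) = 81/442 ≈ 18.33%


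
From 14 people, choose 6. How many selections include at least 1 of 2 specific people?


Complement: C(14,6) - C(12,6) = 3003 - 924 = 2079

2079


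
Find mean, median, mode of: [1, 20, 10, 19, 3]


Sorted: [1, 3, 10, 19, 20]
Mean = 53/5
Median = 10
Freq: {1: 1, 20: 1, 10: 1, 19: 1, 3: 1}
Mode: No mode

Mean=53/5, Median=10, Mode=No mode


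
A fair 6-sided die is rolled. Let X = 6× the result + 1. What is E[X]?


E[die] = (1+6)/2 = 7/2
E[X] = 6×7/2 + 1 = 22

E[X] = 22


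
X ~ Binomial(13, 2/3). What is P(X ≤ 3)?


P(X ≤ 3) = Σ P(X=i) for i=0..3
P(X=0) = 1/1594323
P(X=1) = 26/1594323
P(X=2) = 104/531441
P(X=3) = 2288/1594323
Sum = 2627/1594323

P(X ≤ 3) = 2627/1594323 ≈ 0.16%


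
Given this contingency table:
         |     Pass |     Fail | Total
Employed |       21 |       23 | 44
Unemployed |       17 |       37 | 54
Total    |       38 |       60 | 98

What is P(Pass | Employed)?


P(Pass | Employed) = 21/(21+23) = 21/44

P(Pass|Employed) = 21/44 ≈ 47.73%


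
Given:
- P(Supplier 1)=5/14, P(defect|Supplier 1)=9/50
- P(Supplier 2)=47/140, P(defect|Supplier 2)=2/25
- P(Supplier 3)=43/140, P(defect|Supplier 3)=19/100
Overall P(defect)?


P(B) = Σ P(B|Aᵢ)×P(Aᵢ)
  9/50×5/14 = 9/140
  2/25×47/140 = 47/1750
  19/100×43/140 = 817/14000
Sum = 299/2000

P(defect) = 299/2000 ≈ 14.95%


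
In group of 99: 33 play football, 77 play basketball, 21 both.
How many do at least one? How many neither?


|A∪B| = 33+77-21 = 89
Neither = 99-89 = 10

At least one: 89; Neither: 10


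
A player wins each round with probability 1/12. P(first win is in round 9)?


Geometric: P(X=9) = (1-p)^(k-1)×p = (11/12)^8×1/12 = 214358881/5159780352

P(X=9) = 214358881/5159780352 ≈ 4.15%


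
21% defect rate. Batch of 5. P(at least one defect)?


P(all good) = (79/100)^5 = 3077056399/10000000000
P(≥1 defect) = 6922943601/10000000000

P = 6922943601/10000000000 ≈ 69.23%


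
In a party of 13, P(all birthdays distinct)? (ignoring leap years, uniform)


P(all different) = Π(365-i)/365 for i=0..12
= (365/365)×(364/365)×...×(353/365)
= 0.805590

P ≈ 0.8056 ≈ 80.56%


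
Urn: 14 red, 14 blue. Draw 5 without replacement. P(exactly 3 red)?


Hypergeometric: C(14,3)×C(14,2)/C(28,5)
= 364×91/98280 = 91/270

P(X=3) = 91/270 ≈ 33.70%


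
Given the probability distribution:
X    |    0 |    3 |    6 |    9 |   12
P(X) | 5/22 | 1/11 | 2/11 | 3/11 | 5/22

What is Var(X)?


E[X] = 72/11
E[X²] = 684/11
Var(X) = E[X²] - (E[X])² = 684/11 - 5184/121 = 2340/121

Var(X) = 2340/121 ≈ 19.3388


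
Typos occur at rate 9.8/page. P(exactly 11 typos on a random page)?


Poisson(λ=9.8): P(X=11) = e^(-λ)×λ^k/k!
= e^(-9.8) × 9.8^11 / 11!
≈ 5.545159943e-05 × 80073135075 / 39916800 ≈ 0.111236

P(X=11) ≈ 0.111236 ≈ 11.12%


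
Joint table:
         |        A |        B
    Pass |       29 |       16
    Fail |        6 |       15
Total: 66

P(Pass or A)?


P(Pass∨A) = P(Pass) + P(A) - P(Pass∧A)
= (45 + 35 - 29)/66 = 51/66 = 17/22

P = 17/22 ≈ 77.27%


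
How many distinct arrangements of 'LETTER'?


Letters: 6, freq: {'L': 1, 'E': 2, 'T': 2, 'R': 1}
6!/(1!×2!×2!×1!) = 720/4 = 180

180


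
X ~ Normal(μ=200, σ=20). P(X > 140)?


z = (140-200)/20 = -3.0
P(X > 140) = 1 - P(Z ≤ -3.0) = 1 - 0.0013 = 0.9987

P(X > 140) ≈ 0.9987


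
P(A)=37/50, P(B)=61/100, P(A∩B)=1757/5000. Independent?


P(A)×P(B) = 2257/5000
P(A∩B) = 1757/5000
Not equal → NOT independent

No, not independent


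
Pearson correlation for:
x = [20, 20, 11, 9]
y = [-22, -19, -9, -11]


n=4, Σx=60, Σy=-61, Σxy=-1018, Σx²=1002, Σy²=1047
r = (4×(-1018) - 60×(-61))/√((4×1002 - 60²)(4×1047 - (-61)²))
= -412/√(408×467) = -412/√190536 ≈ -412/436.5043 ≈ -0.9439

r ≈ -0.9439


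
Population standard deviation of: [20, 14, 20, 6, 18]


Mean = 78/5
  (20-78/5)²=484/25
  (14-78/5)²=64/25
  (20-78/5)²=484/25
  (6-78/5)²=2304/25
  (18-78/5)²=144/25
Σ(x-μ)² = 696/5
σ² = (696/5)/5 = 696/25

σ = √(696/25) ≈ 5.2764


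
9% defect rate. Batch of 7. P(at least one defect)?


P(all good) = (91/100)^7 = 51676101935731/100000000000000
P(≥1 defect) = 48323898064269/100000000000000

P = 48323898064269/100000000000000 ≈ 48.32%


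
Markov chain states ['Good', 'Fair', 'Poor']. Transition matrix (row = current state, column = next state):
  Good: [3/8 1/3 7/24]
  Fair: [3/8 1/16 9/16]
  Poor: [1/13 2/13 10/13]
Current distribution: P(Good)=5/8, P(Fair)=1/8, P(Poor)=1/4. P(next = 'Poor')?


P(next=Poor) = Σᵢ P(now=i)×P(i→Poor)
= 5/8×7/24 + 1/8×9/16 + 1/4×10/13
= 35/192 + 9/128 + 5/26 = 2221/4992

P = 2221/4992 ≈ 0.4449


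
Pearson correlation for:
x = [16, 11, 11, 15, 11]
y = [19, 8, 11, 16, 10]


n=5, Σx=64, Σy=64, Σxy=863, Σx²=844, Σy²=902
r = (5×863 - 64×64)/√((5×844 - 64²)(5×902 - 64²))
= 219/√(124×414) = 219/√51336 ≈ 219/226.5745 ≈ 0.9666

r ≈ 0.9666


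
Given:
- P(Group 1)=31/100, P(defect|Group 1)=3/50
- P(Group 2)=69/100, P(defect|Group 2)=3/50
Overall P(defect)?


P(B) = Σ P(B|Aᵢ)×P(Aᵢ)
  3/50×31/100 = 93/5000
  3/50×69/100 = 207/5000
Sum = 3/50

P(defect) = 3/50 ≈ 6.00%


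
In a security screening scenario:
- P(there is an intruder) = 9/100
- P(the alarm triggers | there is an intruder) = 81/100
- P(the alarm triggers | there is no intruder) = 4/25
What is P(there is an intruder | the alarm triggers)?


Using Bayes' theorem:
P(A|B) = P(B|A)·P(A) / P(B)

P(the alarm triggers) = 81/100 × 9/100 + 4/25 × 91/100
= 729/10000 + 91/625 = 437/2000

P(there is an intruder|the alarm triggers) = (729/10000) / (437/2000) = 729/2185

P(there is an intruder|the alarm triggers) = 729/2185 ≈ 33.36%


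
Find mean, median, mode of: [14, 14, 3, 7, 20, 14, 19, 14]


Sorted: [3, 7, 14, 14, 14, 14, 19, 20]
Mean = 105/8
Median = 14
Freq: {14: 4, 3: 1, 7: 1, 20: 1, 19: 1}
Mode: [14]

Mean=105/8, Median=14, Mode=14


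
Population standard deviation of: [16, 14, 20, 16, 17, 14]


Mean = 97/6
  (16-97/6)²=1/36
  (14-97/6)²=169/36
  (20-97/6)²=529/36
  (16-97/6)²=1/36
  (17-97/6)²=25/36
  (14-97/6)²=169/36
Σ(x-μ)² = 149/6
σ² = (149/6)/6 = 149/36

σ = √(149/36) ≈ 2.0344


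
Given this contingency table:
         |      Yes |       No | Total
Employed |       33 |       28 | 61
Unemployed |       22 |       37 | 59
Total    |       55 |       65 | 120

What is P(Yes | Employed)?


P(Yes | Employed) = 33/(33+28) = 33/61

P(Yes|Employed) = 33/61 ≈ 54.10%


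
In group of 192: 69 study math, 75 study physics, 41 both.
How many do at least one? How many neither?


|A∪B| = 69+75-41 = 103
Neither = 192-103 = 89

At least one: 103; Neither: 89


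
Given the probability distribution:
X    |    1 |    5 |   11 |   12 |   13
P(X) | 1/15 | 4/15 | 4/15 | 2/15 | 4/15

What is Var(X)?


E[X] = 47/5
E[X²] = 1549/15
Var(X) = E[X²] - (E[X])² = 1549/15 - 2209/25 = 1118/75

Var(X) = 1118/75 ≈ 14.9067


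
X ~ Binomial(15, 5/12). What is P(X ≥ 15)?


P(X ≥ 15) = Σ P(X=i) for i=15..15
P(X=15) = 30517578125/15407021574586368
Sum = 30517578125/15407021574586368

P(X ≥ 15) = 30517578125/15407021574586368 ≈ 0.00%


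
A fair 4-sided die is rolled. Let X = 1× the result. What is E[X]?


E[die] = (1+4)/2 = 5/2
E[X] = 1 × 5/2 = 5/2

E[X] = 5/2


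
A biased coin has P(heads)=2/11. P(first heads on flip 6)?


Geometric: P(X=6) = (1-p)^(k-1)×p = (9/11)^5×2/11 = 118098/1771561

P(X=6) = 118098/1771561 ≈ 6.67%


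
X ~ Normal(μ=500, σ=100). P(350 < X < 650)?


z₁=(350-500)/100=-1.5, z₂=(650-500)/100=1.5
P = Φ(1.5) - Φ(-1.5) = 0.933193 - 0.066807 = 0.866386 ≈ 0.8664

P(350 < X < 650) ≈ 0.8664


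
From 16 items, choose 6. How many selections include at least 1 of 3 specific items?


Complement: C(16,6) - C(13,6) = 8008 - 1716 = 6292

6292


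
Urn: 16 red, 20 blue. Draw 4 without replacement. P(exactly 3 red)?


Hypergeometric: C(16,3)×C(20,1)/C(36,4)
= 560×20/58905 = 320/1683

P(X=3) = 320/1683 ≈ 19.01%


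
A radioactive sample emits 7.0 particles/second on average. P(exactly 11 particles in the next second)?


Poisson(λ=7.0): P(X=11) = e^(-λ)×λ^k/k!
= e^(-7.0) × 7.0^11 / 11!
≈ 0.0009118819656 × 1977326743 / 39916800 ≈ 0.045171

P(X=11) ≈ 0.045171 ≈ 4.52%


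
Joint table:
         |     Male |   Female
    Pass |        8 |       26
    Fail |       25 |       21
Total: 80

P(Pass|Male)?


P(Pass|Male) = 8/(8+25) = 8/33

P = 8/33 ≈ 24.24%


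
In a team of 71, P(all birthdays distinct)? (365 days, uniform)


P(all different) = Π(365-i)/365 for i=0..70
= (365/365)×(364/365)×...×(295/365)
= 0.000679

P ≈ 0.0007 ≈ 0.07%


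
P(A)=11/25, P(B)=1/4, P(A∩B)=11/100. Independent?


P(A)×P(B) = 11/100
P(A∩B) = 11/100
Equal ✓ → Independent

Yes, independent


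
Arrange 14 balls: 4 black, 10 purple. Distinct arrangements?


14!/(4!×10!) = 1001

1001


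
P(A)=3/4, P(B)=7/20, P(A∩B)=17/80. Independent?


P(A)×P(B) = 21/80
P(A∩B) = 17/80
Not equal → NOT independent

No, not independent


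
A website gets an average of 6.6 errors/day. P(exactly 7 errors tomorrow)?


Poisson(λ=6.6): P(X=7) = e^(-λ)×λ^k/k!
= e^(-6.6) × 6.6^7 / 7!
≈ 0.001360368038 × 545516.070106 / 5040 ≈ 0.147243

P(X=7) ≈ 0.147243 ≈ 14.72%


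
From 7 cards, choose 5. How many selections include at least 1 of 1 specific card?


Complement: C(7,5) - C(6,5) = 21 - 6 = 15

15


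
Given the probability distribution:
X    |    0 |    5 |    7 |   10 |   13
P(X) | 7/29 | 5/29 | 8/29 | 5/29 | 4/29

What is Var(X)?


E[X] = 183/29
E[X²] = 1693/29
Var(X) = E[X²] - (E[X])² = 1693/29 - 33489/841 = 15608/841

Var(X) = 15608/841 ≈ 18.5589


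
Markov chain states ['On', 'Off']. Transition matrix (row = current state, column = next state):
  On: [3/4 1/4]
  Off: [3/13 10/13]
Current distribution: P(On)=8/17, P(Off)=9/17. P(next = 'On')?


P(next=On) = Σᵢ P(now=i)×P(i→On)
= 8/17×3/4 + 9/17×3/13
= 6/17 + 27/221 = 105/221

P = 105/221 ≈ 0.4751


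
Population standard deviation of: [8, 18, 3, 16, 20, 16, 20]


Mean = 101/7
  (8-101/7)²=2025/49
  (18-101/7)²=625/49
  (3-101/7)²=6400/49
  (16-101/7)²=121/49
  (20-101/7)²=1521/49
  (16-101/7)²=121/49
  (20-101/7)²=1521/49
Σ(x-μ)² = 1762/7
σ² = (1762/7)/7 = 1762/49

σ = √(1762/49) ≈ 5.9966


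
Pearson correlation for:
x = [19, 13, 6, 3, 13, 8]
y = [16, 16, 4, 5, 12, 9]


n=6, Σx=62, Σy=62, Σxy=779, Σx²=808, Σy²=778
r = (6×779 - 62×62)/√((6×808 - 62²)(6×778 - 62²))
= 830/√(1004×824) = 830/√827296 ≈ 830/909.5581 ≈ 0.9125

r ≈ 0.9125


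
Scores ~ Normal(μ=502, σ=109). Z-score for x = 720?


z = (x - μ)/σ = (720 - 502)/109 = 2.0

z = 2.0


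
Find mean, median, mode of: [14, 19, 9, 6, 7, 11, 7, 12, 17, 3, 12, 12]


Sorted: [3, 6, 7, 7, 9, 11, 12, 12, 12, 14, 17, 19]
Mean = 129/12 = 43/4
Median = 23/2
Freq: {14: 1, 19: 1, 9: 1, 6: 1, 7: 2, 11: 1, 12: 3, 17: 1, 3: 1}
Mode: [12]

Mean=43/4, Median=23/2, Mode=12


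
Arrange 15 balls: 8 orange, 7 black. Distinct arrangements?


15!/(8!×7!) = 6435

6435


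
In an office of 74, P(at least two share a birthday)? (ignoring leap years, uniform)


P(all different) = Π(365-i)/365 for i=0..73
= 0.000351
P(match) = 1 - 0.000351 = 0.999649

P ≈ 0.9996 ≈ 99.96%


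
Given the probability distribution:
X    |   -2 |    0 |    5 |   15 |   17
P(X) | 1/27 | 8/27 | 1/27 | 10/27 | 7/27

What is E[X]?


E[X] = Σ x·P(X=x)
= (-2)×(1/27) + (0)×(8/27) + (5)×(1/27) + (15)×(10/27) + (17)×(7/27)
= 272/27

E[X] = 272/27


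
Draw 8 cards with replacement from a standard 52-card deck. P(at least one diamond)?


P(not a diamond) = 39/52 = 3/4
P(none in 8 draws) = (3/4)^8 = 6561/65536
P(≥1 diamond) = 1 - 6561/65536 = 58975/65536

P = 58975/65536 ≈ 89.99%


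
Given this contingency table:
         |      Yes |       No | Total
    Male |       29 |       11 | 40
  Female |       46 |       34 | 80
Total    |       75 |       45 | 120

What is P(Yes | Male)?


P(Yes | Male) = 29/(29+11) = 29/40

P(Yes|Male) = 29/40 ≈ 72.50%


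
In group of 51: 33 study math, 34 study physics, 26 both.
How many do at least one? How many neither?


|A∪B| = 33+34-26 = 41
Neither = 51-41 = 10

At least one: 41; Neither: 10


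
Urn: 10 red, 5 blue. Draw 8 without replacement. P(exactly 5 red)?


Hypergeometric: C(10,5)×C(5,3)/C(15,8)
= 252×10/6435 = 56/143

P(X=5) = 56/143 ≈ 39.16%


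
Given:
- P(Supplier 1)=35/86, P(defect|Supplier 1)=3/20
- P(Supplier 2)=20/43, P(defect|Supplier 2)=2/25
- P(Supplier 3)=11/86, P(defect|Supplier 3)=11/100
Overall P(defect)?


P(B) = Σ P(B|Aᵢ)×P(Aᵢ)
  3/20×35/86 = 21/344
  2/25×20/43 = 8/215
  11/100×11/86 = 121/8600
Sum = 483/4300

P(defect) = 483/4300 ≈ 11.23%


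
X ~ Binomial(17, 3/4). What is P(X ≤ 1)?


P(X ≤ 1) = Σ P(X=i) for i=0..1
P(X=0) = 1/17179869184
P(X=1) = 51/17179869184
Sum = 13/4294967296

P(X ≤ 1) = 13/4294967296 ≈ 0.00%


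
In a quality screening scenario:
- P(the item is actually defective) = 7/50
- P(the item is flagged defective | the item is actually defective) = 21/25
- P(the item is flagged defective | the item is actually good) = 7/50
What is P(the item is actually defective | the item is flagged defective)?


Using Bayes' theorem:
P(A|B) = P(B|A)·P(A) / P(B)

P(the item is flagged defective) = 21/25 × 7/50 + 7/50 × 43/50
= 147/1250 + 301/2500 = 119/500

P(the item is actually defective|the item is flagged defective) = (147/1250) / (119/500) = 42/85

P(the item is actually defective|the item is flagged defective) = 42/85 ≈ 49.41%


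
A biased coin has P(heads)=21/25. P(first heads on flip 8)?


Geometric: P(X=8) = (1-p)^(k-1)×p = (4/25)^7×21/25 = 344064/152587890625

P(X=8) = 344064/152587890625 ≈ 0.00%


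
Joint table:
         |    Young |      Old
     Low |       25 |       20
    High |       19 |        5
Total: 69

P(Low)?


P(Low) = (25+20)/69 = 45/69 = 15/23

P(Low) = 15/23 ≈ 65.22%


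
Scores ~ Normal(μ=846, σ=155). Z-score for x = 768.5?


z = (x - μ)/σ = (768.5 - 846)/155 = -0.5

z = -0.5


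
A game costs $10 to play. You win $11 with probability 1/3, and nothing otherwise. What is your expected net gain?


E[gain] = (11-10)×1/3 + (-10)×2/3
= 1/3 - 20/3 = -19/3

Expected net gain = $-19/3 ≈ $-6.33


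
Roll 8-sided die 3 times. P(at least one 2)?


P(no 2)^3 = (7/8)^3 = 343/512
P(≥1) = 1 - 343/512 = 169/512

P = 169/512 ≈ 33.01%


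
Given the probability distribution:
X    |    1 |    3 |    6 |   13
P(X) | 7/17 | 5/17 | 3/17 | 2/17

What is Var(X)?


E[X] = 66/17
E[X²] = 498/17
Var(X) = E[X²] - (E[X])² = 498/17 - 4356/289 = 4110/289

Var(X) = 4110/289 ≈ 14.2215


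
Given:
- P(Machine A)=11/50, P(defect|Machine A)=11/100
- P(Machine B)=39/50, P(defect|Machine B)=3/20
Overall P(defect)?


P(B) = Σ P(B|Aᵢ)×P(Aᵢ)
  11/100×11/50 = 121/5000
  3/20×39/50 = 117/1000
Sum = 353/2500

P(defect) = 353/2500 ≈ 14.12%


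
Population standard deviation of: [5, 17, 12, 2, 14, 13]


Mean = 63/6 = 21/2
  (5-21/2)²=121/4
  (17-21/2)²=169/4
  (12-21/2)²=9/4
  (2-21/2)²=289/4
  (14-21/2)²=49/4
  (13-21/2)²=25/4
Σ(x-μ)² = 331/2
σ² = (331/2)/6 = 331/12

σ = √(331/12) ≈ 5.2520


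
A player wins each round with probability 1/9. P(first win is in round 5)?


Geometric: P(X=5) = (1-p)^(k-1)×p = (8/9)^4×1/9 = 4096/59049

P(X=5) = 4096/59049 ≈ 6.94%


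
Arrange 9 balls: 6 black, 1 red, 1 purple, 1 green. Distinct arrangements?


9!/(6!×1!×1!×1!) = 504

504


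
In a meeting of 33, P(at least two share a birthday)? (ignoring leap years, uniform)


P(all different) = Π(365-i)/365 for i=0..32
= 0.225028
P(match) = 1 - 0.225028 = 0.774972

P ≈ 0.7750 ≈ 77.50%


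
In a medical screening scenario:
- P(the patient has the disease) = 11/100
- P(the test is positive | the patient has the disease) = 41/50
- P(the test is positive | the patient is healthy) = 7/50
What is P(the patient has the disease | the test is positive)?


Using Bayes' theorem:
P(A|B) = P(B|A)·P(A) / P(B)

P(the test is positive) = 41/50 × 11/100 + 7/50 × 89/100
= 451/5000 + 623/5000 = 537/2500

P(the patient has the disease|the test is positive) = (451/5000) / (537/2500) = 451/1074

P(the patient has the disease|the test is positive) = 451/1074 ≈ 41.99%


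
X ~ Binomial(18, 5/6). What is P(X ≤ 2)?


P(X ≤ 2) = Σ P(X=i) for i=0..2
P(X=0) = 1/101559956668416
P(X=1) = 5/5642219814912
P(X=2) = 425/11284439629824
Sum = 979/25389989167104

P(X ≤ 2) = 979/25389989167104 ≈ 0.00%


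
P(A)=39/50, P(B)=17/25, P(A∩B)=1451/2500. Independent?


P(A)×P(B) = 663/1250
P(A∩B) = 1451/2500
Not equal → NOT independent

No, not independent


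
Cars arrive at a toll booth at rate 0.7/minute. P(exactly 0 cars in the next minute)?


Poisson(λ=0.7): P(X=0) = e^(-λ)×λ^k/k!
= e^(-0.7) × 0.7^0 / 0!
≈ 0.4965853038 × 1 / 1 ≈ 0.496585

P(X=0) ≈ 0.496585 ≈ 49.66%


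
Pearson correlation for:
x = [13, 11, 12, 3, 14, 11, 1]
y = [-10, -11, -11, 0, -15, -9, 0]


n=7, Σx=65, Σy=-56, Σxy=-692, Σx²=761, Σy²=648
r = (7×(-692) - 65×(-56))/√((7×761 - 65²)(7×648 - (-56)²))
= -1204/√(1102×1400) = -1204/√1542800 ≈ -1204/1242.0950 ≈ -0.9693

r ≈ -0.9693


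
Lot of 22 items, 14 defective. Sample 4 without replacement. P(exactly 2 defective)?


Hypergeometric: C(14,2)×C(8,2)/C(22,4)
= 91×28/7315 = 364/1045

P(X=2) = 364/1045 ≈ 34.83%


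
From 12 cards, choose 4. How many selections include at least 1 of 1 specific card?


Complement: C(12,4) - C(11,4) = 495 - 330 = 165

165


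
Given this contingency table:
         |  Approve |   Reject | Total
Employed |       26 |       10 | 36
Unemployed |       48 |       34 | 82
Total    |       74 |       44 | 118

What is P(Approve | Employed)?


P(Approve | Employed) = 26/(26+10) = 26/36 = 13/18

P(Approve|Employed) = 13/18 ≈ 72.22%


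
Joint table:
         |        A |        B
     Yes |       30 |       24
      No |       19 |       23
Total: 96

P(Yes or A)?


P(Yes∨A) = P(Yes) + P(A) - P(Yes∧A)
= (54 + 49 - 30)/96 = 73/96

P = 73/96 ≈ 76.04%


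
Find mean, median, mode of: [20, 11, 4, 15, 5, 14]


Sorted: [4, 5, 11, 14, 15, 20]
Mean = 69/6 = 23/2
Median = 25/2
Freq: {20: 1, 11: 1, 4: 1, 15: 1, 5: 1, 14: 1}
Mode: No mode

Mean=23/2, Median=25/2, Mode=No mode


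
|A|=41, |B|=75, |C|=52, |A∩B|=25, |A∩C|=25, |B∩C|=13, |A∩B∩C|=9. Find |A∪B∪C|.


|A∪B∪C| = 41+75+52-25-25-13+9 = 114

|A∪B∪C| = 114


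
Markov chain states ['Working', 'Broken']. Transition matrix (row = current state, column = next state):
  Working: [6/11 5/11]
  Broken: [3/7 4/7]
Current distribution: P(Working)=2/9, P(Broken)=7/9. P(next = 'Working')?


P(next=Working) = Σᵢ P(now=i)×P(i→Working)
= 2/9×6/11 + 7/9×3/7
= 4/33 + 1/3 = 5/11

P = 5/11 ≈ 0.4545


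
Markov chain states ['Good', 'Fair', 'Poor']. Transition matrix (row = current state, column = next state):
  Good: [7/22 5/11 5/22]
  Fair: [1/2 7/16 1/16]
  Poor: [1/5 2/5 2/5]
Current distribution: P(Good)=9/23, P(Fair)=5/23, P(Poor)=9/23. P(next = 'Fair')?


P(next=Fair) = Σᵢ P(now=i)×P(i→Fair)
= 9/23×5/11 + 5/23×7/16 + 9/23×2/5
= 45/253 + 35/368 + 18/115 = 8693/20240

P = 8693/20240 ≈ 0.4295


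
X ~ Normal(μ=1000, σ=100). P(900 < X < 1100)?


z₁=(900-1000)/100=-1.0, z₂=(1100-1000)/100=1.0
P = Φ(1.0) - Φ(-1.0) = 0.841345 - 0.158655 = 0.682690 ≈ 0.6827

P(900 < X < 1100) ≈ 0.6827


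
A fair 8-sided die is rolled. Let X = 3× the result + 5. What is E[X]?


E[die] = (1+8)/2 = 9/2
E[X] = 3×9/2 + 5 = 37/2

E[X] = 37/2


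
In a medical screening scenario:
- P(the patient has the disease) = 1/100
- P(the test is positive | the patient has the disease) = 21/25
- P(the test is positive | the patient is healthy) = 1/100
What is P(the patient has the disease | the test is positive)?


Using Bayes' theorem:
P(A|B) = P(B|A)·P(A) / P(B)

P(the test is positive) = 21/25 × 1/100 + 1/100 × 99/100
= 21/2500 + 99/10000 = 183/10000

P(the patient has the disease|the test is positive) = (21/2500) / (183/10000) = 28/61

P(the patient has the disease|the test is positive) = 28/61 ≈ 45.90%


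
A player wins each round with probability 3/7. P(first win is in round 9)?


Geometric: P(X=9) = (1-p)^(k-1)×p = (4/7)^8×3/7 = 196608/40353607

P(X=9) = 196608/40353607 ≈ 0.49%


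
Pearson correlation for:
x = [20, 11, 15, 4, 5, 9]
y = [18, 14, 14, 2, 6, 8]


n=6, Σx=64, Σy=62, Σxy=834, Σx²=868, Σy²=820
r = (6×834 - 64×62)/√((6×868 - 64²)(6×820 - 62²))
= 1036/√(1112×1076) = 1036/√1196512 ≈ 1036/1093.8519 ≈ 0.9471

r ≈ 0.9471


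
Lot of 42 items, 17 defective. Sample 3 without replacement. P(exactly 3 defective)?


Hypergeometric: C(17,3)×C(25,0)/C(42,3)
= 680×1/11480 = 17/287

P(X=3) = 17/287 ≈ 5.92%


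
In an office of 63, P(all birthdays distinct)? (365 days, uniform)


P(all different) = Π(365-i)/365 for i=0..62
= (365/365)×(364/365)×...×(303/365)
= 0.003396

P ≈ 0.0034 ≈ 0.34%


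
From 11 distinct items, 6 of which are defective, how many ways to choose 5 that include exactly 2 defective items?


Choose 2 of the 6 defective items and 3 of the other 5 items:
C(6,2)×C(5,3) = 15×10 = 150

150


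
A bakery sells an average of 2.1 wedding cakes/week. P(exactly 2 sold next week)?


Poisson(λ=2.1): P(X=2) = e^(-λ)×λ^k/k!
= e^(-2.1) × 2.1^2 / 2!
≈ 0.1224564283 × 4.41 / 2 ≈ 0.270016

P(X=2) ≈ 0.270016 ≈ 27.00%


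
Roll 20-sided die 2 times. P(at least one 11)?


P(no 11)^2 = (19/20)^2 = 361/400
P(≥1) = 1 - 361/400 = 39/400

P = 39/400 ≈ 9.75%


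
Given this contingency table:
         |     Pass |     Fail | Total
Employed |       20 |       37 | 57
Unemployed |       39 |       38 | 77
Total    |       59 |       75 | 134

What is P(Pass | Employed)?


P(Pass | Employed) = 20/(20+37) = 20/57

P(Pass|Employed) = 20/57 ≈ 35.09%


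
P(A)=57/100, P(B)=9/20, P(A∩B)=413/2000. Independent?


P(A)×P(B) = 513/2000
P(A∩B) = 413/2000
Not equal → NOT independent

No, not independent


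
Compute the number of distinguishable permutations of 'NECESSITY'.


Letters: 9, freq: {'N': 1, 'E': 2, 'C': 1, 'S': 2, 'I': 1, 'T': 1, 'Y': 1}
9!/(1!×2!×1!×2!×1!×1!×1!) = 362880/4 = 90720

90720


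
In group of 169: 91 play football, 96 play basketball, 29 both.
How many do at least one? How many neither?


|A∪B| = 91+96-29 = 158
Neither = 169-158 = 11

At least one: 158; Neither: 11


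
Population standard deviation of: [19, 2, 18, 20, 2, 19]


Mean = 80/6 = 40/3
  (19-40/3)²=289/9
  (2-40/3)²=1156/9
  (18-40/3)²=196/9
  (20-40/3)²=400/9
  (2-40/3)²=1156/9
  (19-40/3)²=289/9
Σ(x-μ)² = 1162/3
σ² = (1162/3)/6 = 581/9

σ = √(581/9) ≈ 8.0346


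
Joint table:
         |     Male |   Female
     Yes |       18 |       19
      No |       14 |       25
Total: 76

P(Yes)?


P(Yes) = (18+19)/76 = 37/76

P(Yes) = 37/76 ≈ 48.68%


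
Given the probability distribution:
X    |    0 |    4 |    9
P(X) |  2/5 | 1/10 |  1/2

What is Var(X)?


E[X] = 49/10
E[X²] = 421/10
Var(X) = E[X²] - (E[X])² = 421/10 - 2401/100 = 1809/100

Var(X) = 1809/100 ≈ 18.0900


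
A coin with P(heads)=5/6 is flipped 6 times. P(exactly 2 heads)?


Binomial: P(X=2) = C(6,2)×p^2×(1-p)^4
= 15 × 25/36 × 1/1296 = 125/15552

P(X=2) = 125/15552 ≈ 0.80%


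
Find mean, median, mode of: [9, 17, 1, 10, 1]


Sorted: [1, 1, 9, 10, 17]
Mean = 38/5
Median = 9
Freq: {9: 1, 17: 1, 1: 2, 10: 1}
Mode: [1]

Mean=38/5, Median=9, Mode=1


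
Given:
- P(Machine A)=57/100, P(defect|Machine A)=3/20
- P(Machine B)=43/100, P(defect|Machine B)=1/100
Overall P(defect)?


P(B) = Σ P(B|Aᵢ)×P(Aᵢ)
  3/20×57/100 = 171/2000
  1/100×43/100 = 43/10000
Sum = 449/5000

P(defect) = 449/5000 ≈ 8.98%


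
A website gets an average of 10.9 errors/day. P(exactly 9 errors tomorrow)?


Poisson(λ=10.9): P(X=9) = e^(-λ)×λ^k/k!
= e^(-10.9) × 10.9^9 / 9!
≈ 1.8458234e-05 × 2171893279.44 / 362880 ≈ 0.110475

P(X=9) ≈ 0.110475 ≈ 11.05%


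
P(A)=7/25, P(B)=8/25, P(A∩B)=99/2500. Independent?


P(A)×P(B) = 56/625
P(A∩B) = 99/2500
Not equal → NOT independent

No, not independent


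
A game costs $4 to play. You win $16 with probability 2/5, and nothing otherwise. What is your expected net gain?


E[gain] = (16-4)×2/5 + (-4)×3/5
= 24/5 - 12/5 = 12/5

Expected net gain = $12/5 ≈ $2.40


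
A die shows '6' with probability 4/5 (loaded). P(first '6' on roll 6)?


Geometric: P(X=6) = (1-p)^(k-1)×p = (1/5)^5×4/5 = 4/15625

P(X=6) = 4/15625 ≈ 0.03%


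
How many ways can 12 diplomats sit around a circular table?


Circular arrangements of 12 distinct objects: fix one position to break rotational symmetry.
(n-1)! = 11! = 39916800

39916800


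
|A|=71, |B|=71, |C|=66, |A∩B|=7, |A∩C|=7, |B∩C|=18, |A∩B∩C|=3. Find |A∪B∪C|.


|A∪B∪C| = 71+71+66-7-7-18+3 = 179

|A∪B∪C| = 179


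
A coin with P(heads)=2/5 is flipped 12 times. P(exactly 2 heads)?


Binomial: P(X=2) = C(12,2)×p^2×(1-p)^10
= 66 × 4/25 × 59049/9765625 = 15588936/244140625

P(X=2) = 15588936/244140625 ≈ 6.39%


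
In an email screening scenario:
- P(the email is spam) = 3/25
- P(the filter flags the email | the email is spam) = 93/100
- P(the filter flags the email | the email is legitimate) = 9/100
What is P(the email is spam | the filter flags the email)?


Using Bayes' theorem:
P(A|B) = P(B|A)·P(A) / P(B)

P(the filter flags the email) = 93/100 × 3/25 + 9/100 × 22/25
= 279/2500 + 99/1250 = 477/2500

P(the email is spam|the filter flags the email) = (279/2500) / (477/2500) = 31/53

P(the email is spam|the filter flags the email) = 31/53 ≈ 58.49%


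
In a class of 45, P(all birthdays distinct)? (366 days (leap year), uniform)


P(all different) = Π(366-i)/366 for i=0..44
= (366/366)×(365/366)×...×(322/366)
= 0.059503

P ≈ 0.0595 ≈ 5.95%


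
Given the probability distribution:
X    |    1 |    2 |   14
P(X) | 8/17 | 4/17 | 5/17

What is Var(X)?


E[X] = 86/17
E[X²] = 1004/17
Var(X) = E[X²] - (E[X])² = 1004/17 - 7396/289 = 9672/289

Var(X) = 9672/289 ≈ 33.4671


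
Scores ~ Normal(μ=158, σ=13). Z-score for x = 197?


z = (x - μ)/σ = (197 - 158)/13 = 3.0

z = 3.0


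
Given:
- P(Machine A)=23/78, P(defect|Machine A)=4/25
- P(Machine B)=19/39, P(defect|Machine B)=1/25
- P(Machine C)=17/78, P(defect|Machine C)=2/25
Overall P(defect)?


P(B) = Σ P(B|Aᵢ)×P(Aᵢ)
  4/25×23/78 = 46/975
  1/25×19/39 = 19/975
  2/25×17/78 = 17/975
Sum = 82/975

P(defect) = 82/975 ≈ 8.41%
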